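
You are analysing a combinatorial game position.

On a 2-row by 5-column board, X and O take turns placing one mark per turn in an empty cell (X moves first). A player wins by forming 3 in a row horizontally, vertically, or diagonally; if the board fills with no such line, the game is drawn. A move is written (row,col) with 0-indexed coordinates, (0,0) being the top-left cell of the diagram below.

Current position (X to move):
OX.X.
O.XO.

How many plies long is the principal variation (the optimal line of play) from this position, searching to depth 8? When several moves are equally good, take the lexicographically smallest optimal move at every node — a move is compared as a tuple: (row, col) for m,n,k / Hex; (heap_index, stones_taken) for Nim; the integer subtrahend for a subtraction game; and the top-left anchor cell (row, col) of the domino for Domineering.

ply 1, X at OX.X./O.XO. | (0,2)=+1→OXXX./O.XO.*; (0,4)=+0→OX.XX/O.XO.; (1,1)=+0→OX.X./OXXO.; (1,4)=+0→OX.X./O.XOX
ply 2: OXXX./O.XO. is terminal -1 (O); from OX.X./O.XO. depth 8

PV length from [OX.X./O.XO.]: 1 ply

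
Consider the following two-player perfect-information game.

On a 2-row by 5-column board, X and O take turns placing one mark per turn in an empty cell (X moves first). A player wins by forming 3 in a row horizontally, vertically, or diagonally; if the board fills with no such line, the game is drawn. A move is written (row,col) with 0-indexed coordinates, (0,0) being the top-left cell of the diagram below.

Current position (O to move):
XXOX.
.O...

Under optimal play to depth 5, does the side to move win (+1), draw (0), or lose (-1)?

ply 1, O at XXOX./.O... | (0,4)=+0→XXOXO/.O...; (1,0)=+0→XXOX./OO...; (1,2)=+1→XXOX./.OO..*; (1,3)=+0→XXOX./.O.O.; (1,4)=+0→XXOX./.O..O
ply 2, X at XXOX./.OO.. | (0,4)=-1→XXOXX/.OO..*; (1,0)=-1→XXOX./XOO..; (1,3)=-1→XXOX./.OOX.; (1,4)=-1→XXOX./.OO.X
ply 3, O at XXOXX/.OO.. | (1,0)=+1→XXOXX/OOO..*; (1,3)=+1→XXOXX/.OOO.; (1,4)=+1→XXOXX/.OO.O
ply 4: XXOXX/OOO.. is terminal -1 (X); from XXOX./.O... depth 5

value(XXOX./.O..., O) = +1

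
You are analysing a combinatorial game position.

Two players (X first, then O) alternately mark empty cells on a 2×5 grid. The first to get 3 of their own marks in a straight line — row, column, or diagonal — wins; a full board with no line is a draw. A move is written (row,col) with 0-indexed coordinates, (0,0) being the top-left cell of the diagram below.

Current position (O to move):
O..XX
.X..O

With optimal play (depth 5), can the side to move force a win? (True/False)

ply 1, O at O..XX/.X..O | (0,1)=-1→OO.XX/.X..O; (0,2)=+0→O.OXX/.X..O*; (1,0)=-1→O..XX/OX..O; (1,2)=-1→O..XX/.XO.O; (1,3)=-1→O..XX/.X.OO
ply 2, X at O.OXX/.X..O | (0,1)=+0→OXOXX/.X..O*; (1,0)=-1→O.OXX/XX..O; (1,2)=-1→O.OXX/.XX.O; (1,3)=-1→O.OXX/.X.XO
ply 3, O at OXOXX/.X..O | (1,0)=+0→OXOXX/OX..O*; (1,2)=+0→OXOXX/.XO.O; (1,3)=+0→OXOXX/.X.OO
ply 4, X at OXOXX/OX..O | (1,2)=+0→OXOXX/OXX.O*; (1,3)=+0→OXOXX/OX.XO
ply 5, O at OXOXX/OXX.O | (1,3)=+0→OXOXX/OXXOO*
ply 6: OXOXX/OXXOO is terminal +0 (X); from O..XX/.X..O depth 5

O winning at [O..XX/.X..O]: False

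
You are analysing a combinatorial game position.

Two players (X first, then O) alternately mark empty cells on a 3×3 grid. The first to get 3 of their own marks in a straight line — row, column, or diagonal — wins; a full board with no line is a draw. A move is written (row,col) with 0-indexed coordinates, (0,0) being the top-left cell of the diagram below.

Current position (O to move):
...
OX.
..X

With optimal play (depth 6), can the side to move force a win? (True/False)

p1 O@[.../OX./..X]: (0,0)[O../OX./..X]-1* (0,1)[.O./OX./..X]-1 (0,2)[..O/OX./..X]-1 (1,2)[.../OXO/..X]-1 (2,0)[.../OX./O.X]-1 (2,1)[.../OX./.OX]-1
p2 X@[O../OX./..X]: (0,1)[OX./OX./..X]-1 (0,2)[O.X/OX./..X]-1 (1,2)[O../OXX/..X]-1 (2,0)[O../OX./X.X]+1* (2,1)[O../OX./.XX]-1
p3 O@[O../OX./X.X]: (0,1)[OO./OX./X.X]-1* (0,2)[O.O/OX./X.X]-1 (1,2)[O../OXO/X.X]-1 (2,1)[O../OX./XOX]-1
p4 X@[OO./OX./X.X]: (0,2)[OOX/OX./X.X]+1* (1,2)[OO./OXX/X.X]-1 (2,1)[OO./OX./XXX]+1
p5 O@[OOX/OX./X.X] terminal -1; root [.../OX./..X] d6

O winning at [.../OX./..X]: False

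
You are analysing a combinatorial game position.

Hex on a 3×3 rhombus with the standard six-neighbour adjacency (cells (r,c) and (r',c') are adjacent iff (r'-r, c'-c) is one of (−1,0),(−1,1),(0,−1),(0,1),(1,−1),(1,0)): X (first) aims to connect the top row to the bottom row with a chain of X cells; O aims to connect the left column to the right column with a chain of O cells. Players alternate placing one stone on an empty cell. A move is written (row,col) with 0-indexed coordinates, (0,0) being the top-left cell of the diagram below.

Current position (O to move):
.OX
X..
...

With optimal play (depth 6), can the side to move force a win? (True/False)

p1 O@[.OX/X../...]: (0,0)[OOX/X../...]-1* (1,1)[.OX/XO./...]-1 (1,2)[.OX/X.O/...]-1 (2,0)[.OX/X../O..]-1 (2,1)[.OX/X../.O.]-1 (2,2)[.OX/X../..O]-1
p2 X@[OOX/X../...]: (1,1)[OOX/XX./...]+1* (1,2)[OOX/X.X/...]+1 (2,0)[OOX/X../X..]+1 (2,1)[OOX/X../.X.]+1 (2,2)[OOX/X../..X]+1
p3 O@[OOX/XX./...]: (1,2)[OOX/XXO/...]-1* (2,0)[OOX/XX./O..]-1 (2,1)[OOX/XX./.O.]-1 (2,2)[OOX/XX./..O]-1
p4 X@[OOX/XXO/...]: (2,0)[OOX/XXO/X..]+1* (2,1)[OOX/XXO/.X.]+1 (2,2)[OOX/XXO/..X]+1
p5 O@[OOX/XXO/X..] terminal -1; root [.OX/X../...] d6

O winning at [.OX/X../...]: False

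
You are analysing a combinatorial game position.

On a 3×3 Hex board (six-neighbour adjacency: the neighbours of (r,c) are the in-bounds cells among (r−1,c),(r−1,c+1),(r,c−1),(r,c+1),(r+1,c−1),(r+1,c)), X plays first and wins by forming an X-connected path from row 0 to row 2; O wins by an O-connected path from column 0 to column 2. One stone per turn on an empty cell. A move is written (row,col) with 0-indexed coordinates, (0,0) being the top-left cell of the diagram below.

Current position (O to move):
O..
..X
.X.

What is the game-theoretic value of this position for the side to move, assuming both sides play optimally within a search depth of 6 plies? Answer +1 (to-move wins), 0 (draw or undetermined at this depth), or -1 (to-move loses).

value(O../..X/.X., O) = +1

p1 O@[O../..X/.X.]: (0,1)[OO./..X/.X.]-1 (0,2)[O.O/..X/.X.]+1* (1,0)[O../O.X/.X.]-1 (1,1)[O../.OX/.X.]-1 (2,0)[O../..X/OX.]-1 (2,2)[O../..X/.XO]-1
p2 X@[O.O/..X/.X.]: (0,1)[OXO/..X/.X.]-1* (1,0)[O.O/X.X/.X.]-1 (1,1)[O.O/.XX/.X.]-1 (2,0)[O.O/..X/XX.]-1 (2,2)[O.O/..X/.XX]-1
p3 O@[OXO/..X/.X.]: (1,0)[OXO/O.X/.X.]-1 (1,1)[OXO/.OX/.X.]+1* (2,0)[OXO/..X/OX.]-1 (2,2)[OXO/..X/.XO]-1
p4 X@[OXO/.OX/.X.]: (1,0)[OXO/XOX/.X.]-1* (2,0)[OXO/.OX/XX.]-1 (2,2)[OXO/.OX/.XX]-1
p5 O@[OXO/XOX/.X.]: (2,0)[OXO/XOX/OX.]+1* (2,2)[OXO/XOX/.XO]-1
p6 X@[OXO/XOX/OX.] terminal -1; root [O../..X/.X.] d6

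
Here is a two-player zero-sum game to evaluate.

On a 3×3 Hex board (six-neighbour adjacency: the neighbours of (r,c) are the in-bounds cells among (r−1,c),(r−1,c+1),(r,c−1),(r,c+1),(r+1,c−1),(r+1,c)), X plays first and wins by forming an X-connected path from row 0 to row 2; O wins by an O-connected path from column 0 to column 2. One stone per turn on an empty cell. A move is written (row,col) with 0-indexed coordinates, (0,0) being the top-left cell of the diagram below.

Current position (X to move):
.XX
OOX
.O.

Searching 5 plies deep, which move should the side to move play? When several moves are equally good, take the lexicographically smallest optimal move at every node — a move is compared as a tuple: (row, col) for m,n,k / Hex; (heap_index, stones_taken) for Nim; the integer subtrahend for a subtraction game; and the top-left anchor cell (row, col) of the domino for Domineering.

X's best at [.XX/OOX/.O.]: (2,2)

[.XX/OOX/.O.] X move#1: (0,0):-1/XXX/OOX/.O., (2,0):-1/.XX/OOX/XO., (2,2):+1/.XX/OOX/.OX*
[.XX/OOX/.OX] end (terminal -1, O#2); searched .XX/OOX/.O. to 5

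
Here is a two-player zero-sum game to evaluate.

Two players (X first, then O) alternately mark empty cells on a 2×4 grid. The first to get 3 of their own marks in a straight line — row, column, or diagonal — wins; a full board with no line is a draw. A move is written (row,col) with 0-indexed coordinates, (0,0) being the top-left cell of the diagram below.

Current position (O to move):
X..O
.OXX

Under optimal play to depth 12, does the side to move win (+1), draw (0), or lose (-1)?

p1 O@[X..O/.OXX]: (0,1)[XO.O/.OXX]+0* (0,2)[X.OO/.OXX]+0 (1,0)[X..O/OOXX]+0
p2 X@[XO.O/.OXX]: (0,2)[XOXO/.OXX]+0* (1,0)[XO.O/XOXX]-1
p3 O@[XOXO/.OXX]: (1,0)[XOXO/OOXX]+0*
p4 X@[XOXO/OOXX] terminal +0; root [X..O/.OXX] d12

value(X..O/.OXX, O) = 0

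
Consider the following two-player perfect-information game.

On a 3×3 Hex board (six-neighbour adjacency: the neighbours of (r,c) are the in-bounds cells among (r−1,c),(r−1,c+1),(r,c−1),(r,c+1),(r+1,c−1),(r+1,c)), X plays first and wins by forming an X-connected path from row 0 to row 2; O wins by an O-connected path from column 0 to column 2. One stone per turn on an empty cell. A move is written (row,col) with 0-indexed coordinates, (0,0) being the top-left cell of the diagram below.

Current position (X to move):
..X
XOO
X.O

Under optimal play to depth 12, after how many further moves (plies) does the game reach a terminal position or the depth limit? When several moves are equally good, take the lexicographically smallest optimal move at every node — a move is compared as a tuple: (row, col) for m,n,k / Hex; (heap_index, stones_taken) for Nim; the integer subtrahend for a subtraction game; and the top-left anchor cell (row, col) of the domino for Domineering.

PV length from [..X/XOO/X.O]: 1 ply

[..X/XOO/X.O] X move#1: (0,0):+1/X.X/XOO/X.O*, (0,1):+1/.XX/XOO/X.O, (2,1):+1/..X/XOO/XXO
[X.X/XOO/X.O] end (terminal -1, O#2); searched ..X/XOO/X.O to 12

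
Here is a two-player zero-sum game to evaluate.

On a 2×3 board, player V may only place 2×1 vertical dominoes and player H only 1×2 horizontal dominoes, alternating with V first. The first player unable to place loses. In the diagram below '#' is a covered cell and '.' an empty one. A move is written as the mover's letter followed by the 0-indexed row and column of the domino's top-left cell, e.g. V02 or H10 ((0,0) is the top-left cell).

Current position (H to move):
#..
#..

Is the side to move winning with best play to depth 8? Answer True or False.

H winning at [#../#..]: True

p1 H@[#../#..]: H01[###/#..]+1* H11[#../###]+1
p2 V@[###/#..] terminal -1; root [#../#..] d8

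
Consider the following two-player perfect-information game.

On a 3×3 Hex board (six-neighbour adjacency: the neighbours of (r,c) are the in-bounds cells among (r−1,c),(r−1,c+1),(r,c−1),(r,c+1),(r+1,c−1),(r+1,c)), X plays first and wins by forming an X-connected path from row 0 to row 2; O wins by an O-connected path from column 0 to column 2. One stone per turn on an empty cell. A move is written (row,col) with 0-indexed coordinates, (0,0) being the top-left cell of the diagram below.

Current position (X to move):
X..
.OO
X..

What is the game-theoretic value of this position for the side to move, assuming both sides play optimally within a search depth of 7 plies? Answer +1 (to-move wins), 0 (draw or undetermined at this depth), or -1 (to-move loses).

p1 X@[X../.OO/X..]: (0,1)[XX./.OO/X..]-1 (0,2)[X.X/.OO/X..]-1 (1,0)[X../XOO/X..]+1* (2,1)[X../.OO/XX.]-1 (2,2)[X../.OO/X.X]-1
p2 O@[X../XOO/X..] terminal -1; root [X../.OO/X..] d7

value(X../.OO/X.., X) = +1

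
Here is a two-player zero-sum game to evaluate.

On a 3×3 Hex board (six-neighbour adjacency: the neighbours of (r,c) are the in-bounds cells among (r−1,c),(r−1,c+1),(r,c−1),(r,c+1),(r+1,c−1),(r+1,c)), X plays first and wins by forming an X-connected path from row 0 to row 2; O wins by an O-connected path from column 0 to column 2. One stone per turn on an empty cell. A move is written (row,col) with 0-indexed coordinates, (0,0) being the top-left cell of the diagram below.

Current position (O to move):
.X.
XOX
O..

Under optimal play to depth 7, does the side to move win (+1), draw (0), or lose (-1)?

ply 1, O at .X./XOX/O.. | (0,0)=-1→OX./XOX/O..; (0,2)=+1→.XO/XOX/O..*; (2,1)=+1→.X./XOX/OO.; (2,2)=+1→.X./XOX/O.O
ply 2: .XO/XOX/O.. is terminal -1 (X); from .X./XOX/O.. depth 7

value(.X./XOX/O.., O) = +1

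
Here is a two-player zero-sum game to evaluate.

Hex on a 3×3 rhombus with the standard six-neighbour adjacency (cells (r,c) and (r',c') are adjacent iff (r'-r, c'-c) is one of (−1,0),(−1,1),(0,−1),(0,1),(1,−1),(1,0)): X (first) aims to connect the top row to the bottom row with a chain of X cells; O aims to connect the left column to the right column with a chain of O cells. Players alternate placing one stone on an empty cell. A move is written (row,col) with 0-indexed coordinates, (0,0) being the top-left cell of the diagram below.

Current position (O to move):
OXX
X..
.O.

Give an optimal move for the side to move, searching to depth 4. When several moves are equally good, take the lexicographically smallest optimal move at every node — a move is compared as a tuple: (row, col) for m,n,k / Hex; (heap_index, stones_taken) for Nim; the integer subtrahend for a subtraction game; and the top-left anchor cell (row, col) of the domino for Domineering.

O's best at [OXX/X../.O.]: (2,0)

p1 O@[OXX/X../.O.]: (1,1)[OXX/XO./.O.]-1 (1,2)[OXX/X.O/.O.]-1 (2,0)[OXX/X../OO.]+1* (2,2)[OXX/X../.OO]-1
p2 X@[OXX/X../OO.]: (1,1)[OXX/XX./OO.]-1* (1,2)[OXX/X.X/OO.]-1 (2,2)[OXX/X../OOX]-1
p3 O@[OXX/XX./OO.]: (1,2)[OXX/XXO/OO.]+1* (2,2)[OXX/XX./OOO]+1
p4 X@[OXX/XXO/OO.] terminal -1; root [OXX/X../.O.] d4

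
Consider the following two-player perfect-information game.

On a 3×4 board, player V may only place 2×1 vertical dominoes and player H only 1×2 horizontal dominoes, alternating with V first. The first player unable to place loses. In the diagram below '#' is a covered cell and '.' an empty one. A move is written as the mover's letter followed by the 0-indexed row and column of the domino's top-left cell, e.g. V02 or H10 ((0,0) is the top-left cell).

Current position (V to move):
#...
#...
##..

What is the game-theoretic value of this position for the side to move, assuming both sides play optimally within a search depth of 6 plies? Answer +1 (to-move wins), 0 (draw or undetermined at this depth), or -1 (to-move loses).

value(#.../#.../##.., V) = +1

[#.../#.../##..] V move#1: V01:-1/##../##../##.., V02:+1/#.#./#.#./##..*, V03:-1/#..#/#..#/##.., V12:+1/#.../#.#./###., V13:-1/#.../#..#/##.#
[#.#./#.#./##..] H move#2: H22:-1/#.#./#.#./####*
[#.#./#.#./####] V move#3: V01:+1/###./###./####*, V03:+1/#.##/#.##/####
[###./###./####] end (terminal -1, H#4); searched #.../#.../##.. to 6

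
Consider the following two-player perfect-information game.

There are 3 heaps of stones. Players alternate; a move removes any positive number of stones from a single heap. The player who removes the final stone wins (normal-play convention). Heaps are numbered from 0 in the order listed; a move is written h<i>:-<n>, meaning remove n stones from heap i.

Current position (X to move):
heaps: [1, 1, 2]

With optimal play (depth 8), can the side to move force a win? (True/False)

X winning at [(1,1,2)]: True

[(1,1,2)] X move#1: h0:-1:-1/(0,1,2), h1:-1:-1/(1,0,2), h2:-1:-1/(1,1,1), h2:-2:+1/(1,1,0)*
[(1,1,0)] O move#2: h0:-1:-1/(0,1,0)*, h1:-1:-1/(1,0,0)
[(0,1,0)] X move#3: h1:-1:+1/(0,0,0)*
[(0,0,0)] end (terminal -1, O#4); searched (1,1,2) to 8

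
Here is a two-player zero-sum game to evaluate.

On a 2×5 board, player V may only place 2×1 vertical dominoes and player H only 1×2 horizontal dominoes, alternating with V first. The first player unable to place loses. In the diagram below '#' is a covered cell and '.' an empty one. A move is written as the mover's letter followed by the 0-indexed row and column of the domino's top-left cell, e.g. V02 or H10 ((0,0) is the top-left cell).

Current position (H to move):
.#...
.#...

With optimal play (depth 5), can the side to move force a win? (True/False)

H winning at [.#.../.#...]: False

p1 H@[.#.../.#...]: H02[.###./.#...]-1* H03[.#.##/.#...]-1 H12[.#.../.###.]-1 H13[.#.../.#.##]-1
p2 V@[.###./.#...]: V00[####./##...]-1 V04[.####/.#..#]+1*
p3 H@[.####/.#..#]: H12[.####/.####]-1*
p4 V@[.####/.####]: V00[#####/#####]+1*
p5 H@[#####/#####] terminal -1; root [.#.../.#...] d5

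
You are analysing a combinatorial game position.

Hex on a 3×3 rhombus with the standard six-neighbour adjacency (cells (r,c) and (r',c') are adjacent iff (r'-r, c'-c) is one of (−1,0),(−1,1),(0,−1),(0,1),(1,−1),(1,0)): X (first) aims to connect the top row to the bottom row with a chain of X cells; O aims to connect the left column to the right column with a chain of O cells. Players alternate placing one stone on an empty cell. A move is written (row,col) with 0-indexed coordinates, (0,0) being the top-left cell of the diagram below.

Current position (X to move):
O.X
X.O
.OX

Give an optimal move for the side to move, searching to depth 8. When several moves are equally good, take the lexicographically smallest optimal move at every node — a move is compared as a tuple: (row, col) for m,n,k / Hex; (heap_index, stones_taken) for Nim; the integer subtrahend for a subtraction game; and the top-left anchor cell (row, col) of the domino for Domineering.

p1 X@[O.X/X.O/.OX]: (0,1)[OXX/X.O/.OX]-1 (1,1)[O.X/XXO/.OX]-1 (2,0)[O.X/X.O/XOX]+1*
p2 O@[O.X/X.O/XOX]: (0,1)[OOX/X.O/XOX]-1* (1,1)[O.X/XOO/XOX]-1
p3 X@[OOX/X.O/XOX]: (1,1)[OOX/XXO/XOX]+1*
p4 O@[OOX/XXO/XOX] terminal -1; root [O.X/X.O/.OX] d8

X's best at [O.X/X.O/.OX]: (2,0)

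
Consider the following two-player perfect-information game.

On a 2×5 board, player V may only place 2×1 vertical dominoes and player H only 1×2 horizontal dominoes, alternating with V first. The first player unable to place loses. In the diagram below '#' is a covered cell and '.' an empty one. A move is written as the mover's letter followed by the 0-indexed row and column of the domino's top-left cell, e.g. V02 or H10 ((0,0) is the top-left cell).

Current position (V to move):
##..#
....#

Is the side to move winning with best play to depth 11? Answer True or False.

V winning at [##..#/....#]: True

ply 1, V at ##..#/....# | V02=+1→###.#/..#.#*; V03=-1→##.##/...##
ply 2, H at ###.#/..#.# | H10=-1→###.#/###.#*
ply 3, V at ###.#/###.# | V03=+1→#####/#####*
ply 4: #####/##### is terminal -1 (H); from ##..#/....# depth 11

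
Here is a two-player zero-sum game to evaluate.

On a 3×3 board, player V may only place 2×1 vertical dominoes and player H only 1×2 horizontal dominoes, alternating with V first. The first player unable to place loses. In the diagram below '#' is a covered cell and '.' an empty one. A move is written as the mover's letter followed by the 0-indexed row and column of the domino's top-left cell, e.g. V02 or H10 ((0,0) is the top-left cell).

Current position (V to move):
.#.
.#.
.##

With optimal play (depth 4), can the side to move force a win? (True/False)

ply 1, V at .#./.#./.## | V00=+1→##./##./.##*; V02=+1→.##/.##/.##; V10=+1→.#./##./###
ply 2: ##./##./.## is terminal -1 (H); from .#./.#./.## depth 4

V winning at [.#./.#./.##]: True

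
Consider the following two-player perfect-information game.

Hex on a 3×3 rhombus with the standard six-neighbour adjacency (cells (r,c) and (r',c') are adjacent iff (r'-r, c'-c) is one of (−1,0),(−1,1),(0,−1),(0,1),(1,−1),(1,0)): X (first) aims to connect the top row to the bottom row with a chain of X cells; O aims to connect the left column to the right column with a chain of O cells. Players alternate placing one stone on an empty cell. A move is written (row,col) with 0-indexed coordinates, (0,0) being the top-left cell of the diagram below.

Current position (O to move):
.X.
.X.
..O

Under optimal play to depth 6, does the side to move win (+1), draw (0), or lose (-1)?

value(.X./.X./..O, O) = -1

[.X./.X./..O] O move#1: (0,0):-1/OX./.X./..O*, (0,2):-1/.XO/.X./..O, (1,0):-1/.X./OX./..O, (1,2):-1/.X./.XO/..O, (2,0):-1/.X./.X./O.O, (2,1):-1/.X./.X./.OO
[OX./.X./..O] X move#2: (0,2):+1/OXX/.X./..O*, (1,0):+1/OX./XX./..O, (1,2):+1/OX./.XX/..O, (2,0):+1/OX./.X./X.O, (2,1):+1/OX./.X./.XO
[OXX/.X./..O] O move#3: (1,0):-1/OXX/OX./..O*, (1,2):-1/OXX/.XO/..O, (2,0):-1/OXX/.X./O.O, (2,1):-1/OXX/.X./.OO
[OXX/OX./..O] X move#4: (1,2):+1/OXX/OXX/..O*, (2,0):+1/OXX/OX./X.O, (2,1):+1/OXX/OX./.XO
[OXX/OXX/..O] O move#5: (2,0):-1/OXX/OXX/O.O*, (2,1):-1/OXX/OXX/.OO
[OXX/OXX/O.O] X move#6: (2,1):+1/OXX/OXX/OXO*
[OXX/OXX/OXO] end (terminal -1, O#7); searched .X./.X./..O to 6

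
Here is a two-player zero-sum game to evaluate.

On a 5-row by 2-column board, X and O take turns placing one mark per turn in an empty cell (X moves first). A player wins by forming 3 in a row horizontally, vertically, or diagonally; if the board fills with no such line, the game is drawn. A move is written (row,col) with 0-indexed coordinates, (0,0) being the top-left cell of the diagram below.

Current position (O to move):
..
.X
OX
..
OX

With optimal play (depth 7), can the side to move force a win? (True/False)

O winning at [../.X/OX/../OX]: True

[../.X/OX/../OX] O move#1: (0,0):-1/O./.X/OX/../OX, (0,1):-1/.O/.X/OX/../OX, (1,0):-1/../OX/OX/../OX, (3,0):+1/../.X/OX/O./OX*, (3,1):-1/../.X/OX/.O/OX
[../.X/OX/O./OX] end (terminal -1, X#2); searched ../.X/OX/../OX to 7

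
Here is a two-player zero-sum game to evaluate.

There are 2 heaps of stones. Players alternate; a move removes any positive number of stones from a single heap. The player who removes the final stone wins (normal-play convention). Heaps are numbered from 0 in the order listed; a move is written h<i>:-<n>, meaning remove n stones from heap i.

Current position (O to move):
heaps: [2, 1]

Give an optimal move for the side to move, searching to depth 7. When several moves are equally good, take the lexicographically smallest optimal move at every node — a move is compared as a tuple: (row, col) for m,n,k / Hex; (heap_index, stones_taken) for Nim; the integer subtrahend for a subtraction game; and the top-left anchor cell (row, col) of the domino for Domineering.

ply 1, O at (2,1) | h0:-1=+1→(1,1)*; h0:-2=-1→(0,1); h1:-1=-1→(2,0)
ply 2, X at (1,1) | h0:-1=-1→(0,1)*; h1:-1=-1→(1,0)
ply 3, O at (0,1) | h1:-1=+1→(0,0)*
ply 4: (0,0) is terminal -1 (X); from (2,1) depth 7

O's best at [(2,1)]: h0:-1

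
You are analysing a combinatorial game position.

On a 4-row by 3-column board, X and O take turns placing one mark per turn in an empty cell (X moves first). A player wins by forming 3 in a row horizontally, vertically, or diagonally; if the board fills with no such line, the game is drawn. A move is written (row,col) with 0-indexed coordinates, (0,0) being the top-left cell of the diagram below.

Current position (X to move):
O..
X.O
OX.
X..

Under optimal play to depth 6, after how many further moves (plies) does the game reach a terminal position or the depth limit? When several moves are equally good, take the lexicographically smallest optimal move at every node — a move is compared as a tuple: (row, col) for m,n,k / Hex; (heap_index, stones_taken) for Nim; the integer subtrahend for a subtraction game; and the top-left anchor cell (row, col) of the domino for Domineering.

ply 1, X at O../X.O/OX./X.. | (0,1)=+1→OX./X.O/OX./X..*; (0,2)=+0→O.X/X.O/OX./X..; (1,1)=+1→O../XXO/OX./X..; (2,2)=+1→O../X.O/OXX/X..; (3,1)=+1→O../X.O/OX./XX.; (3,2)=+1→O../X.O/OX./X.X
ply 2, O at OX./X.O/OX./X.. | (0,2)=-1→OXO/X.O/OX./X..*; (1,1)=-1→OX./XOO/OX./X..; (2,2)=-1→OX./X.O/OXO/X..; (3,1)=-1→OX./X.O/OX./XO.; (3,2)=-1→OX./X.O/OX./X.O
ply 3, X at OXO/X.O/OX./X.. | (1,1)=+1→OXO/XXO/OX./X..*; (2,2)=-1→OXO/X.O/OXX/X..; (3,1)=-1→OXO/X.O/OX./XX.; (3,2)=+1→OXO/X.O/OX./X.X
ply 4: OXO/XXO/OX./X.. is terminal -1 (O); from O../X.O/OX./X.. depth 6

PV length from [O../X.O/OX./X..]: 3 plies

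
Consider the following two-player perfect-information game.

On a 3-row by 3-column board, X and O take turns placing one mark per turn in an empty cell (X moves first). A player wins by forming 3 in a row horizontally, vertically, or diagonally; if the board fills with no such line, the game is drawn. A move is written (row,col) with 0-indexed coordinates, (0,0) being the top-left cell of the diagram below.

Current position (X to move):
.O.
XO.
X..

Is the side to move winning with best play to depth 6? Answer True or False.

X winning at [.O./XO./X..]: True

[.O./XO./X..] X move#1: (0,0):+1/XO./XO./X..*, (0,2):-1/.OX/XO./X.., (1,2):-1/.O./XOX/X.., (2,1):+1/.O./XO./XX., (2,2):-1/.O./XO./X.X
[XO./XO./X..] end (terminal -1, O#2); searched .O./XO./X.. to 6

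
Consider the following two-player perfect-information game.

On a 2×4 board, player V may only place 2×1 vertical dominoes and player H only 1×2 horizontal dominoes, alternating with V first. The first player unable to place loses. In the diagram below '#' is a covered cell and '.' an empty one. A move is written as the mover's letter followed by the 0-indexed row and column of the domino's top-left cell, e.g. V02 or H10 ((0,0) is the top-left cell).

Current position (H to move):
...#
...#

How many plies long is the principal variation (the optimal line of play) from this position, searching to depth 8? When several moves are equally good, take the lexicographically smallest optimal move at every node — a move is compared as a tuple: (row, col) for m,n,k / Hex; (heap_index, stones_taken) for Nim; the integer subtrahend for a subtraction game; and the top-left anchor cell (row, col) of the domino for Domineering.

PV length from [...#/...#]: 3 plies

p1 H@[...#/...#]: H00[##.#/...#]+1* H01[.###/...#]+1 H10[...#/##.#]+1 H11[...#/.###]+1
p2 V@[##.#/...#]: V02[####/..##]-1*
p3 H@[####/..##]: H10[####/####]+1*
p4 V@[####/####] terminal -1; root [...#/...#] d8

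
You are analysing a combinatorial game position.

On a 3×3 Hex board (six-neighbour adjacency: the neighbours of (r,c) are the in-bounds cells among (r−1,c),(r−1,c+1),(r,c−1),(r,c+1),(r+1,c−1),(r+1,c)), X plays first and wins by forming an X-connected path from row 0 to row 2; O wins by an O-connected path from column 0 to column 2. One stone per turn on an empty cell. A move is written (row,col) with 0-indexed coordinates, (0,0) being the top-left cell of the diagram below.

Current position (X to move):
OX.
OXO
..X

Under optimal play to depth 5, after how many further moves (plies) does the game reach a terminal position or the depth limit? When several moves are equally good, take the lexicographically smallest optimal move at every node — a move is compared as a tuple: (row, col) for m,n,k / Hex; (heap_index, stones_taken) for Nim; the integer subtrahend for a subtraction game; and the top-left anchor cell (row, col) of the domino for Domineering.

ply 1, X at OX./OXO/..X | (0,2)=+1→OXX/OXO/..X*; (2,0)=+1→OX./OXO/X.X; (2,1)=+1→OX./OXO/.XX
ply 2, O at OXX/OXO/..X | (2,0)=-1→OXX/OXO/O.X*; (2,1)=-1→OXX/OXO/.OX
ply 3, X at OXX/OXO/O.X | (2,1)=+1→OXX/OXO/OXX*
ply 4: OXX/OXO/OXX is terminal -1 (O); from OX./OXO/..X depth 5

PV length from [OX./OXO/..X]: 3 plies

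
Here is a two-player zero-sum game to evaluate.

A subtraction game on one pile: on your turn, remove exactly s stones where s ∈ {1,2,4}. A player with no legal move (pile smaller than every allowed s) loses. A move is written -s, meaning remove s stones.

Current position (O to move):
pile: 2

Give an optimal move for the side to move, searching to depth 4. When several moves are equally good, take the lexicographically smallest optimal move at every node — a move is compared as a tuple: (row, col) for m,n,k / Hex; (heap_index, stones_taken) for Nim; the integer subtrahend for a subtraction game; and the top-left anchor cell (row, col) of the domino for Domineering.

O's best at [2]: -2

ply 1, O at 2 | -1=-1→1; -2=+1→0*
ply 2: 0 is terminal -1 (X); from 2 depth 4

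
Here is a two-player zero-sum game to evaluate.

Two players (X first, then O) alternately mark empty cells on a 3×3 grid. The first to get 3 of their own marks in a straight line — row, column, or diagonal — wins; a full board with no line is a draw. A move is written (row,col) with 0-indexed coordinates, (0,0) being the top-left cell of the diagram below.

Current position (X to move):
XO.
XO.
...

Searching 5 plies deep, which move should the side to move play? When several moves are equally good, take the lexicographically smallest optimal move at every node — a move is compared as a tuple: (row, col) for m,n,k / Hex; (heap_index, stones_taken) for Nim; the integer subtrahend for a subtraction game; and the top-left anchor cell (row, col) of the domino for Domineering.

X's best at [XO./XO./...]: (2,0)

p1 X@[XO./XO./...]: (0,2)[XOX/XO./...]-1 (1,2)[XO./XOX/...]-1 (2,0)[XO./XO./X..]+1* (2,1)[XO./XO./.X.]+0 (2,2)[XO./XO./..X]-1
p2 O@[XO./XO./X..] terminal -1; root [XO./XO./...] d5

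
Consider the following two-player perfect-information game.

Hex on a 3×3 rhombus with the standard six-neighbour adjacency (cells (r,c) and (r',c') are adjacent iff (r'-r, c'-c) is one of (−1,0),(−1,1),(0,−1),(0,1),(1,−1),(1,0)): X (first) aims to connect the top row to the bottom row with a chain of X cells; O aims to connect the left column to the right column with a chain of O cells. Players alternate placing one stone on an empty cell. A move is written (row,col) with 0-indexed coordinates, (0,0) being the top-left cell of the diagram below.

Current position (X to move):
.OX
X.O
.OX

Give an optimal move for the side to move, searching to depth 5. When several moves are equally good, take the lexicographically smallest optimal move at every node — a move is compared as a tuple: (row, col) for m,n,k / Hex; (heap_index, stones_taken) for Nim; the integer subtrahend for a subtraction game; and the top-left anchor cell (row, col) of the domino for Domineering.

X's best at [.OX/X.O/.OX]: (2,0)

p1 X@[.OX/X.O/.OX]: (0,0)[XOX/X.O/.OX]-1 (1,1)[.OX/XXO/.OX]-1 (2,0)[.OX/X.O/XOX]+1*
p2 O@[.OX/X.O/XOX]: (0,0)[OOX/X.O/XOX]-1* (1,1)[.OX/XOO/XOX]-1
p3 X@[OOX/X.O/XOX]: (1,1)[OOX/XXO/XOX]+1*
p4 O@[OOX/XXO/XOX] terminal -1; root [.OX/X.O/.OX] d5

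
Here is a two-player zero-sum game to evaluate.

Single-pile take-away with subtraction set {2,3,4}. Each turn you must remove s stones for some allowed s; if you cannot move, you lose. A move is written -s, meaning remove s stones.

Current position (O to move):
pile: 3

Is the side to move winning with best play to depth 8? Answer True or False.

O winning at [3]: True

ply 1, O at 3 | -2=+1→1*; -3=+1→0
ply 2: 1 is terminal -1 (X); from 3 depth 8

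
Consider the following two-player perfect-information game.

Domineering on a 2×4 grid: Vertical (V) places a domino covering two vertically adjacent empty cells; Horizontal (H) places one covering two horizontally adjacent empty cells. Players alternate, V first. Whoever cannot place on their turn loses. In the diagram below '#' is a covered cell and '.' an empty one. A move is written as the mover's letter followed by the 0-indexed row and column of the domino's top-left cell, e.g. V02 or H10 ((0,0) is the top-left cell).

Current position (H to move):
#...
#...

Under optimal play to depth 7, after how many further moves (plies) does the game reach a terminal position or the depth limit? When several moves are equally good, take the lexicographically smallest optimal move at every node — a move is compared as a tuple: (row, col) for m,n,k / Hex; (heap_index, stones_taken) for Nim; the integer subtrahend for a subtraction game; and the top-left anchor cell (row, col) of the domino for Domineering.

p1 H@[#.../#...]: H01[###./#...]+1* H02[#.##/#...]+1 H11[#.../###.]+1 H12[#.../#.##]+1
p2 V@[###./#...]: V03[####/#..#]-1*
p3 H@[####/#..#]: H11[####/####]+1*
p4 V@[####/####] terminal -1; root [#.../#...] d7

PV length from [#.../#...]: 3 plies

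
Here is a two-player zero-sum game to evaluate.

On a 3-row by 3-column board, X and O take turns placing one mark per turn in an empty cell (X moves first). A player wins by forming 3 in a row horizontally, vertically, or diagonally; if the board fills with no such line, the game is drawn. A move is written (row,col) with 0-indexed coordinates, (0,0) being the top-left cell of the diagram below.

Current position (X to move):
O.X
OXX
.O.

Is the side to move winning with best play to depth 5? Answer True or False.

X winning at [O.X/OXX/.O.]: True

[O.X/OXX/.O.] X move#1: (0,1):-1/OXX/OXX/.O., (2,0):+1/O.X/OXX/XO.*, (2,2):+1/O.X/OXX/.OX
[O.X/OXX/XO.] end (terminal -1, O#2); searched O.X/OXX/.O. to 5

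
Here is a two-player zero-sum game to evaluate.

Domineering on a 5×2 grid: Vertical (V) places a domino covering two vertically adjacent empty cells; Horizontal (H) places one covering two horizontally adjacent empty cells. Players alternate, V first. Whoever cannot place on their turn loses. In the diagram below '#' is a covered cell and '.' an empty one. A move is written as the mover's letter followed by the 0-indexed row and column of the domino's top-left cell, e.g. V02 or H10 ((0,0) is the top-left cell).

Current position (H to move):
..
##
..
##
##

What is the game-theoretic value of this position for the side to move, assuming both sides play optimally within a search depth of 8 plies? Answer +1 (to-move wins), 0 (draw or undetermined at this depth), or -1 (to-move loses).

value(../##/../##/##, H) = +1

p1 H@[../##/../##/##]: H00[##/##/../##/##]+1* H20[../##/##/##/##]+1
p2 V@[##/##/../##/##] terminal -1; root [../##/../##/##] d8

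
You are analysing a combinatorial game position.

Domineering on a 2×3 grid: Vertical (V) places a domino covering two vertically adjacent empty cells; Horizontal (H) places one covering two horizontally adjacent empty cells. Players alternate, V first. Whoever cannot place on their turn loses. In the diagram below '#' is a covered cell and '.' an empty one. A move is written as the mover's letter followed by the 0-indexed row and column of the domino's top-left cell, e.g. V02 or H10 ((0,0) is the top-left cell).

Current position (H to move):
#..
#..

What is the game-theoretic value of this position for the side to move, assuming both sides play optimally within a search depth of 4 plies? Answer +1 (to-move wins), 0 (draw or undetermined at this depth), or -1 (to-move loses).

ply 1, H at #../#.. | H01=+1→###/#..*; H11=+1→#../###
ply 2: ###/#.. is terminal -1 (V); from #../#.. depth 4

value(#../#.., H) = +1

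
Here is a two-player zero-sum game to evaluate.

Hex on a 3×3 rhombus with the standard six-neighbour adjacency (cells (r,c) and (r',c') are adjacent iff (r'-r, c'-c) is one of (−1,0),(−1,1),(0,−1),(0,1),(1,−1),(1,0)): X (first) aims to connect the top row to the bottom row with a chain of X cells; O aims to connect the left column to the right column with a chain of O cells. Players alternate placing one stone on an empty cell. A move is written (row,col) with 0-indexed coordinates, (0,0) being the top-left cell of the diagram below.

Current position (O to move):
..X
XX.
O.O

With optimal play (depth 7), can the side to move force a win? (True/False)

O winning at [..X/XX./O.O]: True

ply 1, O at ..X/XX./O.O | (0,0)=-1→O.X/XX./O.O; (0,1)=-1→.OX/XX./O.O; (1,2)=-1→..X/XXO/O.O; (2,1)=+1→..X/XX./OOO*
ply 2: ..X/XX./OOO is terminal -1 (X); from ..X/XX./O.O depth 7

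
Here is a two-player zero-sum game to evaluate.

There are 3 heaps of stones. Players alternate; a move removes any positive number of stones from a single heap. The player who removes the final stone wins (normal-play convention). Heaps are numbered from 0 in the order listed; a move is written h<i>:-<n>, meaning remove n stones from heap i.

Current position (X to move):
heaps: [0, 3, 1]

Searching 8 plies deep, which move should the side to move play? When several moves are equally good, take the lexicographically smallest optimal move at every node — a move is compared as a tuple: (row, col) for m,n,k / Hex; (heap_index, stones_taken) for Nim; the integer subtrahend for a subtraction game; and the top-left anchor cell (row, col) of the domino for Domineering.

X's best at [(0,3,1)]: h1:-2

[(0,3,1)] X move#1: h1:-1:-1/(0,2,1), h1:-2:+1/(0,1,1)*, h1:-3:-1/(0,0,1), h2:-1:-1/(0,3,0)
[(0,1,1)] O move#2: h1:-1:-1/(0,0,1)*, h2:-1:-1/(0,1,0)
[(0,0,1)] X move#3: h2:-1:+1/(0,0,0)*
[(0,0,0)] end (terminal -1, O#4); searched (0,3,1) to 8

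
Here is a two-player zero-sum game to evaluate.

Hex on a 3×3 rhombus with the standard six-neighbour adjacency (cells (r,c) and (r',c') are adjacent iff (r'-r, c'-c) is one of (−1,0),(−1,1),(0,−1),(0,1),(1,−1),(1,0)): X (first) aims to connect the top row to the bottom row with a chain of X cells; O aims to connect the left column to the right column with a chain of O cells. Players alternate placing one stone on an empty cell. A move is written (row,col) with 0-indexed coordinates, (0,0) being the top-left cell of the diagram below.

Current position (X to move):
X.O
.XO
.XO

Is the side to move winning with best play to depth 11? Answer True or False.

X winning at [X.O/.XO/.XO]: True

[X.O/.XO/.XO] X move#1: (0,1):+1/XXO/.XO/.XO*, (1,0):+1/X.O/XXO/.XO, (2,0):+1/X.O/.XO/XXO
[XXO/.XO/.XO] end (terminal -1, O#2); searched X.O/.XO/.XO to 11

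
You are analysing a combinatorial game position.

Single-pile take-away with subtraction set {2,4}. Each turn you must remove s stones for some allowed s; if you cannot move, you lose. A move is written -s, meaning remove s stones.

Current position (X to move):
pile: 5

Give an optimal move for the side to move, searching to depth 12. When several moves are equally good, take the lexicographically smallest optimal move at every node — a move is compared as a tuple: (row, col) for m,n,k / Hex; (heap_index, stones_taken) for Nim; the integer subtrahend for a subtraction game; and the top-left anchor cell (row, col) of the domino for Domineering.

ply 1, X at 5 | -2=-1→3; -4=+1→1*
ply 2: 1 is terminal -1 (O); from 5 depth 12

X's best at [5]: -4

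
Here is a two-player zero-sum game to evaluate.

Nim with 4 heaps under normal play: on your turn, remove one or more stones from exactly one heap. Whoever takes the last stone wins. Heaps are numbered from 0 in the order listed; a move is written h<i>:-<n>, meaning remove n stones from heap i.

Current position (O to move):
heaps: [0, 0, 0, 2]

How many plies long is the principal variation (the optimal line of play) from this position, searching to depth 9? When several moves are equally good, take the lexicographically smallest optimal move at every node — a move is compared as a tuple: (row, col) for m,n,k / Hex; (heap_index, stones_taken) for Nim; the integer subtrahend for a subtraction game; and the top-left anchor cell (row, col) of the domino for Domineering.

PV length from [(0,0,0,2)]: 1 ply

[(0,0,0,2)] O move#1: h3:-1:-1/(0,0,0,1), h3:-2:+1/(0,0,0,0)*
[(0,0,0,0)] end (terminal -1, X#2); searched (0,0,0,2) to 9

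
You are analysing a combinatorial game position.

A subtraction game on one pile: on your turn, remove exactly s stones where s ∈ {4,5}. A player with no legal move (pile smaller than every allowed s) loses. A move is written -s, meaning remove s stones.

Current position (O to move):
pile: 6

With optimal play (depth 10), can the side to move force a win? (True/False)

O winning at [6]: True

p1 O@[6]: -4[2]+1* -5[1]+1
p2 X@[2] terminal -1; root [6] d10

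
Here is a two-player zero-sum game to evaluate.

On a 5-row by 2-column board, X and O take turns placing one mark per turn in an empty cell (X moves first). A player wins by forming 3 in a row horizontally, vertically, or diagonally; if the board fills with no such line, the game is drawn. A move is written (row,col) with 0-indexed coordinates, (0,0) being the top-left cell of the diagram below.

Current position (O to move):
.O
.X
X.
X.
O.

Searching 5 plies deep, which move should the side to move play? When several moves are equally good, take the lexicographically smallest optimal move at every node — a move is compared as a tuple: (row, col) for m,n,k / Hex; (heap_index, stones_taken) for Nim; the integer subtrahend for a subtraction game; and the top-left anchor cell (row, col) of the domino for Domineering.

ply 1, O at .O/.X/X./X./O. | (0,0)=-1→OO/.X/X./X./O.; (1,0)=+0→.O/OX/X./X./O.*; (2,1)=-1→.O/.X/XO/X./O.; (3,1)=-1→.O/.X/X./XO/O.; (4,1)=-1→.O/.X/X./X./OO
ply 2, X at .O/OX/X./X./O. | (0,0)=+0→XO/OX/X./X./O.*; (2,1)=+0→.O/OX/XX/X./O.; (3,1)=+0→.O/OX/X./XX/O.; (4,1)=+0→.O/OX/X./X./OX
ply 3, O at XO/OX/X./X./O. | (2,1)=+0→XO/OX/XO/X./O.*; (3,1)=+0→XO/OX/X./XO/O.; (4,1)=+0→XO/OX/X./X./OO
ply 4, X at XO/OX/XO/X./O. | (3,1)=+0→XO/OX/XO/XX/O.*; (4,1)=+0→XO/OX/XO/X./OX
ply 5, O at XO/OX/XO/XX/O. | (4,1)=+0→XO/OX/XO/XX/OO*
ply 6: XO/OX/XO/XX/OO is terminal +0 (X); from .O/.X/X./X./O. depth 5

O's best at [.O/.X/X./X./O.]: (1,0)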